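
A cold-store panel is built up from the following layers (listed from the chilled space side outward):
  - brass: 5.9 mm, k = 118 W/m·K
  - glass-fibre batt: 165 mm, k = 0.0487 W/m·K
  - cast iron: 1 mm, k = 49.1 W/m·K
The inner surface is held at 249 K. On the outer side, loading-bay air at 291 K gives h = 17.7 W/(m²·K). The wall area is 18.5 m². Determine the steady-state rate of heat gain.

Thermal resistances in series:
R_brass = L/(kA) = 0.0059/(118×18.5) = 2.703×10^-6 K/W
R_glass-fibre batt = L/(kA) = 0.165/(0.0487×18.5) = 0.1831 K/W
R_cast iron = L/(kA) = 0.001/(49.1×18.5) = 1.101×10^-6 K/W
R_outer film = 1/(h_o·A) = 1/(17.7×18.5) = 0.003054 K/W
R_total = 0.1862 K/W
Q = ΔT / R_total = 42 / 0.1862

Q ≈ 226 W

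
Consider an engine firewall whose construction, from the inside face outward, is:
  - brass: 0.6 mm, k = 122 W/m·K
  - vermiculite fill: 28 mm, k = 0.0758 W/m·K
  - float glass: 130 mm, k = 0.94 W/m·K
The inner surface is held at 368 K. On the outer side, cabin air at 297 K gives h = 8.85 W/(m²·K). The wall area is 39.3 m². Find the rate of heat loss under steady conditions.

Q ≈ 4500 W

Treating each layer as a thermal resistance in series:
R_brass = L/(kA) = 0.0006/(122×39.3) = 1.251×10^-7 K/W
R_vermiculite fill = L/(kA) = 0.028/(0.0758×39.3) = 0.009399 K/W
R_float glass = L/(kA) = 0.13/(0.94×39.3) = 0.003519 K/W
R_outer film = 1/(h_o·A) = 1/(8.85×39.3) = 0.002875 K/W
R_total = 0.01579 K/W
Q = ΔT / R_total = 71 / 0.01579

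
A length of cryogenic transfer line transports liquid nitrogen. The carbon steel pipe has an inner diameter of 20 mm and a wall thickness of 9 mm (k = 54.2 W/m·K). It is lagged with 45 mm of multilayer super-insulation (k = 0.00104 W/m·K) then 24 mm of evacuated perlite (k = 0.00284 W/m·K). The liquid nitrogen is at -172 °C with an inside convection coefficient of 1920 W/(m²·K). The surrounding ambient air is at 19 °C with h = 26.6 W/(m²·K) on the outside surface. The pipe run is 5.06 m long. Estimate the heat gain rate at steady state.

Radial resistances (cylindrical: R_cond = ln(r_o/r_i)/(2πkL), R_conv = 1/(h·2πrL)):
R_inner film = 1/(h_i·2πr₁L) = 1/(1920×2π×0.01×5.06) = 0.001638 K/W
R_carbon steel pipe wall = ln(19/10)/(2π×54.2×5.06) = 3.725×10^-4 K/W
R_multilayer super-insulation = ln(64/19)/(2π×0.00104×5.06) = 36.73 K/W
R_evacuated perlite = ln(88/64)/(2π×0.00284×5.06) = 3.527 K/W
R_outer film = 1/(h_o·2πr_oL) = 1/(26.6×2π×0.088×5.06) = 0.01344 K/W
R_total = 40.27 K/W
Q = ΔT/R_total = 191/40.27

Q ≈ 4.74 W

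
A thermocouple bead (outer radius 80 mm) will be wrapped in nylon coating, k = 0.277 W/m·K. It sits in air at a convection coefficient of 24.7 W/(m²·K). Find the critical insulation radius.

For a sphere r_cr = 2k/h = 2×0.277/24.7
r_cr = 22.4 mm; since the bare radius (80 mm) is above r_cr, any added insulation will reduce heat loss.

r_cr ≈ 22.4 mm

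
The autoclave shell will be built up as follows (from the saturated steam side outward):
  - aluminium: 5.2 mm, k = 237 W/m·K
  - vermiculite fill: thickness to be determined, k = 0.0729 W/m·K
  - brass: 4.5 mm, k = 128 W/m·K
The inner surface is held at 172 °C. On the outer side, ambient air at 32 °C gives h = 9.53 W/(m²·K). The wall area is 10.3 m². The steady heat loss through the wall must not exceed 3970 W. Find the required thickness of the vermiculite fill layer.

L ≈ 18.8 mm

Series thermal resistances:
R_aluminium = L/(kA) = 0.0052/(237×10.3) = 2.13×10^-6 K/W
R_brass = L/(kA) = 0.0045/(128×10.3) = 3.413×10^-6 K/W
R_outer film = 1/(h_o·A) = 1/(9.53×10.3) = 0.01019 K/W
Sum of the known resistances R_other = 0.01019 K/W
Required total resistance R_tot = ΔT/Q_allow = 140/3970 = 0.03526 K/W
R_vermiculite fill = R_tot − R_other = 0.02507 K/W
L = R·k·A = 0.02507×0.0729×10.3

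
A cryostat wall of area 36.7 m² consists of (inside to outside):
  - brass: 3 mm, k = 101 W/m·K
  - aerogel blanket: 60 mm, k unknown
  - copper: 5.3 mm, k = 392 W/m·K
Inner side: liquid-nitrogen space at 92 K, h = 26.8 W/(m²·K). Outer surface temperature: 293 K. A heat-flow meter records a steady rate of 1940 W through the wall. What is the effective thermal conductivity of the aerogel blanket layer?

Model the wall as resistances in series:
R_inner film = 1/(h_i·A) = 1/(26.8×36.7) = 0.001017 K/W
R_brass = L/(kA) = 0.003/(101×36.7) = 8.093×10^-7 K/W
R_copper = L/(kA) = 0.0053/(392×36.7) = 3.684×10^-7 K/W
Sum of known resistances R_other = 0.001018 K/W
Total R = ΔT/Q = 201/1940 = 0.1036 K/W
R_aerogel blanket = R_total − R_other = 0.1026 K/W
k = L/(R·A) = 0.06/(0.1026×36.7)

k ≈ 0.0159 W/(m·K)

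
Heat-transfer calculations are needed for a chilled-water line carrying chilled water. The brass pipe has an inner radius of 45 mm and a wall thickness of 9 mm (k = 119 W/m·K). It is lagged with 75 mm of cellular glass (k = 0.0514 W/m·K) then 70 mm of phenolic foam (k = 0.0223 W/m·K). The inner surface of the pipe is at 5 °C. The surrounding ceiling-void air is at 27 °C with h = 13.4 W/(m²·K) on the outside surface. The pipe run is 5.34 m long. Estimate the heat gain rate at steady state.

Per-layer cylindrical resistances, series-summed:
R_brass pipe wall = ln(54/45)/(2π×119×5.34) = 4.566×10^-5 K/W
R_cellular glass = ln(129/54)/(2π×0.0514×5.34) = 0.5049 K/W
R_phenolic foam = ln(199/129)/(2π×0.0223×5.34) = 0.5794 K/W
R_outer film = 1/(h_o·2πr_oL) = 1/(13.4×2π×0.199×5.34) = 0.01118 K/W
R_total = 1.096 K/W
Q = ΔT/R_total = 22/1.096

Q ≈ 20.1 W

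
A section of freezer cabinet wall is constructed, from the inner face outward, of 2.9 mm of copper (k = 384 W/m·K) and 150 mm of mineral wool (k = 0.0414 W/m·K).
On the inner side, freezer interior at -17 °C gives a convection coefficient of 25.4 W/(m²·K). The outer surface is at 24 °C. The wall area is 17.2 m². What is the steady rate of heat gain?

Q ≈ 193 W

Treating each layer as a thermal resistance in series:
R_inner film = 1/(h_i·A) = 1/(25.4×17.2) = 0.002289 K/W
R_copper = L/(kA) = 0.0029/(384×17.2) = 4.391×10^-7 K/W
R_mineral wool = L/(kA) = 0.15/(0.0414×17.2) = 0.2107 K/W
R_total = 0.2129 K/W
Q = ΔT / R_total = 41 / 0.2129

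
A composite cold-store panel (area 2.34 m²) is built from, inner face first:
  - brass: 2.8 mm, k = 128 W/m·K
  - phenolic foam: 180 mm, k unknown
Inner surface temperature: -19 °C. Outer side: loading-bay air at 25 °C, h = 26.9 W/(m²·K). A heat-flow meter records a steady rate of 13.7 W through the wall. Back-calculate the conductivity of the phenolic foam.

k ≈ 0.0241 W/(m·K)

Treating each layer as a thermal resistance in series:
R_brass = L/(kA) = 0.0028/(128×2.34) = 9.348×10^-6 K/W
R_outer film = 1/(h_o·A) = 1/(26.9×2.34) = 0.01589 K/W
Sum of known resistances R_other = 0.0159 K/W
Total R = ΔT/Q = 44/13.7 = 3.212 K/W
R_phenolic foam = R_total − R_other = 3.196 K/W
k = L/(R·A) = 0.18/(3.196×2.34)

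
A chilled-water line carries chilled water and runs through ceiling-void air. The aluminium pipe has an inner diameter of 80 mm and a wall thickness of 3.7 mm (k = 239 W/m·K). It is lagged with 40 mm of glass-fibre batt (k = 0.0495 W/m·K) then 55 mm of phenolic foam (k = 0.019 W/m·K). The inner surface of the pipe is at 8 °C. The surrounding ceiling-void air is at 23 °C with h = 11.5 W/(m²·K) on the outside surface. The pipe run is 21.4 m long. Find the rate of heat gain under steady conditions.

Q ≈ 50 W

Per-layer cylindrical resistances, series-summed:
R_aluminium pipe wall = ln(43.7/40)/(2π×239×21.4) = 2.753×10^-6 K/W
R_glass-fibre batt = ln(83.7/43.7)/(2π×0.0495×21.4) = 0.09764 K/W
R_phenolic foam = ln(138.7/83.7)/(2π×0.019×21.4) = 0.1977 K/W
R_outer film = 1/(h_o·2πr_oL) = 1/(11.5×2π×0.1387×21.4) = 0.004663 K/W
R_total = 0.3 K/W
Q = ΔT/R_total = 15/0.3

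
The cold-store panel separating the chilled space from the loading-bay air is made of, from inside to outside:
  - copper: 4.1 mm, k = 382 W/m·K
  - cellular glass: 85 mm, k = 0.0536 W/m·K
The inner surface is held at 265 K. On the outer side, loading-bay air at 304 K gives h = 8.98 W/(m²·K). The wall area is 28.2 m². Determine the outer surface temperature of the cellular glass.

T ≈ 301 K

Using the resistance-network approach (series):
R_copper = L/(kA) = 0.0041/(382×28.2) = 3.806×10^-7 K/W
R_cellular glass = L/(kA) = 0.085/(0.0536×28.2) = 0.05623 K/W
R_outer film = 1/(h_o·A) = 1/(8.98×28.2) = 0.003949 K/W
R_total = 0.06018 K/W;  Q = ΔT/R_total = 39/0.06018 = 648 W
T_interface = T_inner + Q·ΣR(inner→interface) = 265 + 648×0.05624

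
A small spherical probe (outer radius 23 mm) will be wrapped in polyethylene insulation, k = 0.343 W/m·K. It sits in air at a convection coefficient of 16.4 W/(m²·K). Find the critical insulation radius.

r_cr ≈ 41.8 mm

For a sphere r_cr = 2k/h = 2×0.343/16.4
r_cr = 41.8 mm; since the bare radius (23 mm) is below r_cr, adding a thin layer of insulation will *increase* heat loss.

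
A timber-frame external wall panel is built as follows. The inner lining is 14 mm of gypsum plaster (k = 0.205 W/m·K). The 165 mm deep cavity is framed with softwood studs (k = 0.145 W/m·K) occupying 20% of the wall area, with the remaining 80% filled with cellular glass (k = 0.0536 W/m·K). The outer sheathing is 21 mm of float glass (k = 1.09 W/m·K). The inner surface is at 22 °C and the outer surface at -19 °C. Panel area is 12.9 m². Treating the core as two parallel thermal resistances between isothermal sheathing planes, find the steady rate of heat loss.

Q ≈ 222 W

Sheathing layers in series; stud and cavity paths in parallel between them.
R_inner = 0.014/(0.205×12.9) = 0.005294 K/W
R_stud  = 0.165/(0.145×0.2×12.9) = 0.4411 K/W
R_cav   = 0.165/(0.0536×0.8×12.9) = 0.2983 K/W
1/R_core = 1/R_stud + 1/R_cav → R_core = 0.1779 K/W
R_outer = 0.021/(1.09×12.9) = 0.001493 K/W
R_total = 0.1847 K/W
Q = ΔT/R_total = 41/0.1847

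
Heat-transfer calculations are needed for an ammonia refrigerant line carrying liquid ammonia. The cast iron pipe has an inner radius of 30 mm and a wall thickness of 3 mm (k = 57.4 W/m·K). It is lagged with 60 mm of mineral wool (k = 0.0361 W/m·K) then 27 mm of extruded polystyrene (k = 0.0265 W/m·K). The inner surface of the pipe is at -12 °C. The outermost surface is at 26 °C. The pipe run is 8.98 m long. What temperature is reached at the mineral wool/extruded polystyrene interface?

T ≈ 16.5 °C

Treating each annulus and film as a series resistance:
R_cast iron pipe wall = ln(33/30)/(2π×57.4×8.98) = 2.943×10^-5 K/W
R_mineral wool = ln(93/33)/(2π×0.0361×8.98) = 0.5087 K/W
R_extruded polystyrene = ln(120/93)/(2π×0.0265×8.98) = 0.1705 K/W
R_total = 0.6792 K/W
Q = ΔT/R_total = 38/0.6792
Q = 56 W
T_interface = T_inner + Q·ΣR(inner→interface) = -12 + 56×0.5087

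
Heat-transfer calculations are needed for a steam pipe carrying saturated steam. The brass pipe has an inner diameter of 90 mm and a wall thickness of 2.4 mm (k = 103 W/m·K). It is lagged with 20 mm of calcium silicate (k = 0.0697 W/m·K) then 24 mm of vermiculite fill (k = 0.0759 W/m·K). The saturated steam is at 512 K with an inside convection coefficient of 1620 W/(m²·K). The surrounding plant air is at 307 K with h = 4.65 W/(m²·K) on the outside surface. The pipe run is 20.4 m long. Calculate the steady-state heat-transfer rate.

Q ≈ 2300 W

For a radial system each layer contributes R = ln(r_out/r_in)/(2πkL); films add R = 1/(hA).
R_inner film = 1/(h_i·2πr₁L) = 1/(1620×2π×0.045×20.4) = 1.07×10^-4 K/W
R_brass pipe wall = ln(47.4/45)/(2π×103×20.4) = 3.936×10^-6 K/W
R_calcium silicate = ln(67.4/47.4)/(2π×0.0697×20.4) = 0.0394 K/W
R_vermiculite fill = ln(91.4/67.4)/(2π×0.0759×20.4) = 0.03131 K/W
R_outer film = 1/(h_o·2πr_oL) = 1/(4.65×2π×0.0914×20.4) = 0.01836 K/W
R_total = 0.08918 K/W
Q = ΔT/R_total = 205/0.08918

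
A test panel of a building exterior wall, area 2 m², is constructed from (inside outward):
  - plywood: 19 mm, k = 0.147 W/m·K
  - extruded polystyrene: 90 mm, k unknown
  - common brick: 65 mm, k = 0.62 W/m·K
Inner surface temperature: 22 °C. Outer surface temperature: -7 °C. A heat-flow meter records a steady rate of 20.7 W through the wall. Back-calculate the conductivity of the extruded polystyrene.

k ≈ 0.035 W/(m·K)

Thermal resistances in series:
R_plywood = L/(kA) = 0.019/(0.147×2) = 0.06463 K/W
R_common brick = L/(kA) = 0.065/(0.62×2) = 0.05242 K/W
Sum of known resistances R_other = 0.117 K/W
Total R = ΔT/Q = 29/20.7 = 1.401 K/W
R_extruded polystyrene = R_total − R_other = 1.284 K/W
k = L/(R·A) = 0.09/(1.284×2)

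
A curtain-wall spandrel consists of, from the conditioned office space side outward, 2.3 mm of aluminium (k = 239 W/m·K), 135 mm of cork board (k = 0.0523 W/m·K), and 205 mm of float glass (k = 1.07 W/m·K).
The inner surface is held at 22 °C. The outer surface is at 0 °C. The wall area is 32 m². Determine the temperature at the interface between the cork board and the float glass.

T ≈ 1.52 °C

Thermal resistances in series:
R_aluminium = L/(kA) = 0.0023/(239×32) = 3.007×10^-7 K/W
R_cork board = L/(kA) = 0.135/(0.0523×32) = 0.08066 K/W
R_float glass = L/(kA) = 0.205/(1.07×32) = 0.005987 K/W
R_total = 0.08665 K/W;  Q = ΔT/R_total = 22/0.08665 = 253.9 W
T_interface = T_inner − Q·ΣR(inner→interface) = 22 − 254×0.08066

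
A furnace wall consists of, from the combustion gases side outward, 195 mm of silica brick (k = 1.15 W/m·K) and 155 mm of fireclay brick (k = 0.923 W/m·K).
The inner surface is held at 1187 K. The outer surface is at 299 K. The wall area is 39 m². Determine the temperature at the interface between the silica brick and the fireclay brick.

T ≈ 741 K

Series thermal resistances:
R_silica brick = L/(kA) = 0.195/(1.15×39) = 0.004348 K/W
R_fireclay brick = L/(kA) = 0.155/(0.923×39) = 0.004306 K/W
R_total = 0.008654 K/W;  Q = ΔT/R_total = 888/0.008654 = 102600 W
T_interface = T_inner − Q·ΣR(inner→interface) = 1187 − 103000×0.004348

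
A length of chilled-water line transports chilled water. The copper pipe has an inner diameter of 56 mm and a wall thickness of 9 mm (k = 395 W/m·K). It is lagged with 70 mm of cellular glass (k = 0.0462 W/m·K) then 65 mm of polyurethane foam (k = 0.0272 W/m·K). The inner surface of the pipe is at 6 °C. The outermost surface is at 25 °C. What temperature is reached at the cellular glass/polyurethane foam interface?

T ≈ 16.8 °C

Cylindrical conduction, so R = ln(r₂/r₁)/(2πkL) per layer, in series:
R_copper pipe wall = ln(37/28)/(2π×395×1) = 1.123×10^-4 K/W
R_cellular glass = ln(107/37)/(2π×0.0462×1) = 3.658 K/W
R_polyurethane foam = ln(172/107)/(2π×0.0272×1) = 2.777 K/W
R_total = 6.436 K/W
Q = ΔT/R_total = 19/6.436
Q = 2.95 W/m
T_interface = T_inner + Q·ΣR(inner→interface) = 6 + 2.95×3.658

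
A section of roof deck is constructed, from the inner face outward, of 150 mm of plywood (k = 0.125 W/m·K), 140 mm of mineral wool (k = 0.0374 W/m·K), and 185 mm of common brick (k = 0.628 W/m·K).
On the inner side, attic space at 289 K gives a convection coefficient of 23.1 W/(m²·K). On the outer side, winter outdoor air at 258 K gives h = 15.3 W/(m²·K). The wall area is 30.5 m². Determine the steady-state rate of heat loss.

Thermal resistances in series:
R_inner film = 1/(h_i·A) = 1/(23.1×30.5) = 0.001419 K/W
R_plywood = L/(kA) = 0.15/(0.125×30.5) = 0.03934 K/W
R_mineral wool = L/(kA) = 0.14/(0.0374×30.5) = 0.1227 K/W
R_common brick = L/(kA) = 0.185/(0.628×30.5) = 0.009659 K/W
R_outer film = 1/(h_o·A) = 1/(15.3×30.5) = 0.002143 K/W
R_total = 0.1753 K/W
Q = ΔT / R_total = 31 / 0.1753

Q ≈ 177 W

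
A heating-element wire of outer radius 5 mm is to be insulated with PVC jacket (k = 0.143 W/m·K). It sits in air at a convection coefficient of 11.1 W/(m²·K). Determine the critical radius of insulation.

For a cylinder r_cr = k/h = 0.143/11.1
r_cr = 12.9 mm; since the bare radius (5 mm) is below r_cr, adding a thin layer of insulation will *increase* heat loss.

r_cr ≈ 12.9 mm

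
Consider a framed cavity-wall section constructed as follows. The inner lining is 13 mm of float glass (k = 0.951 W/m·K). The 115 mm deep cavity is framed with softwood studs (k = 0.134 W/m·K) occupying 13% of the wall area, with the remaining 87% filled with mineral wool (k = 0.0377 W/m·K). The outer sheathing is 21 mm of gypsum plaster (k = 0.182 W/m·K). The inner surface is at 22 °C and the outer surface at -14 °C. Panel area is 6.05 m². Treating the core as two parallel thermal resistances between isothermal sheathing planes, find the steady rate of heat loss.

Q ≈ 90 W

Sheathing layers in series; stud and cavity paths in parallel between them.
R_inner = 0.013/(0.951×6.05) = 0.002259 K/W
R_stud  = 0.115/(0.134×0.13×6.05) = 1.091 K/W
R_cav   = 0.115/(0.0377×0.87×6.05) = 0.5795 K/W
1/R_core = 1/R_stud + 1/R_cav → R_core = 0.3785 K/W
R_outer = 0.021/(0.182×6.05) = 0.01907 K/W
R_total = 0.3998 K/W
Q = ΔT/R_total = 36/0.3998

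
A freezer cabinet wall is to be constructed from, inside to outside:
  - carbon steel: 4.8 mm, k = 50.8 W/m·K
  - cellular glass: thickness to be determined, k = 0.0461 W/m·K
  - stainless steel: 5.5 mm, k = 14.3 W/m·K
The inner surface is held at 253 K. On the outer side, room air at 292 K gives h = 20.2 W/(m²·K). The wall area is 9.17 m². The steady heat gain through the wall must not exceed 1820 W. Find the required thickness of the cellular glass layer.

Model the wall as resistances in series:
R_carbon steel = L/(kA) = 0.0048/(50.8×9.17) = 1.03×10^-5 K/W
R_stainless steel = L/(kA) = 0.0055/(14.3×9.17) = 4.194×10^-5 K/W
R_outer film = 1/(h_o·A) = 1/(20.2×9.17) = 0.005399 K/W
Sum of the known resistances R_other = 0.005451 K/W
Required total resistance R_tot = ΔT/Q_allow = 39/1820 = 0.02143 K/W
R_cellular glass = R_tot − R_other = 0.01598 K/W
L = R·k·A = 0.01598×0.0461×9.17

L ≈ 6.75 mm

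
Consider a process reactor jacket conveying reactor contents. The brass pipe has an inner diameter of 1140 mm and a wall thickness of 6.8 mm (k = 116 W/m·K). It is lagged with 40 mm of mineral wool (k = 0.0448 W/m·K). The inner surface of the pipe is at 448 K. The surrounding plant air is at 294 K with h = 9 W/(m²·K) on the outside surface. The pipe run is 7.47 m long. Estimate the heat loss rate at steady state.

Q ≈ 4310 W

For a radial system each layer contributes R = ln(r_out/r_in)/(2πkL); films add R = 1/(hA).
R_brass pipe wall = ln(576.8/570)/(2π×116×7.47) = 2.178×10^-6 K/W
R_mineral wool = ln(616.8/576.8)/(2π×0.0448×7.47) = 0.03189 K/W
R_outer film = 1/(h_o·2πr_oL) = 1/(9×2π×0.6168×7.47) = 0.003838 K/W
R_total = 0.03573 K/W
Q = ΔT/R_total = 154/0.03573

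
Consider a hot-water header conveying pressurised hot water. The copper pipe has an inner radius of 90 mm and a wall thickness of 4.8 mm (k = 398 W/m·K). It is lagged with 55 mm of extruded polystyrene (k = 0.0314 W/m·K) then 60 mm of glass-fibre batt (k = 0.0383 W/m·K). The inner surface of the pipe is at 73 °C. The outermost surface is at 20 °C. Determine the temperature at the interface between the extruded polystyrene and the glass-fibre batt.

Treating each annulus and film as a series resistance:
R_copper pipe wall = ln(94.8/90)/(2π×398×1) = 2.078×10^-5 K/W
R_extruded polystyrene = ln(149.8/94.8)/(2π×0.0314×1) = 2.319 K/W
R_glass-fibre batt = ln(209.8/149.8)/(2π×0.0383×1) = 1.4 K/W
R_total = 3.719 K/W
Q = ΔT/R_total = 53/3.719
Q = 14.3 W/m
T_interface = T_inner − Q·ΣR(inner→interface) = 73 − 14.3×2.319

T ≈ 39.9 °C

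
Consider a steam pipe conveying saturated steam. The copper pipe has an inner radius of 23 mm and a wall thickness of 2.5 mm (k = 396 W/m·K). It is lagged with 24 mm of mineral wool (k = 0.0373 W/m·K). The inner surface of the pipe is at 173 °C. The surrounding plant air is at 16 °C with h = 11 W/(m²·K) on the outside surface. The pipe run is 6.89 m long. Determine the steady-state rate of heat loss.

Q ≈ 346 W

For a radial system each layer contributes R = ln(r_out/r_in)/(2πkL); films add R = 1/(hA).
R_copper pipe wall = ln(25.5/23)/(2π×396×6.89) = 6.019×10^-6 K/W
R_mineral wool = ln(49.5/25.5)/(2π×0.0373×6.89) = 0.4108 K/W
R_outer film = 1/(h_o·2πr_oL) = 1/(11×2π×0.0495×6.89) = 0.04242 K/W
R_total = 0.4532 K/W
Q = ΔT/R_total = 157/0.4532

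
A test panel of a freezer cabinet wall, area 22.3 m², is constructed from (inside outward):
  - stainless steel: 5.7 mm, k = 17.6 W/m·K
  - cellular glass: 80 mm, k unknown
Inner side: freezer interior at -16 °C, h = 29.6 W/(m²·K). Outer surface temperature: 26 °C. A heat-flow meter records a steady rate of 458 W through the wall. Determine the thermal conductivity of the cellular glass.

k ≈ 0.0398 W/(m·K)

Thermal resistances in series:
R_inner film = 1/(h_i·A) = 1/(29.6×22.3) = 0.001515 K/W
R_stainless steel = L/(kA) = 0.0057/(17.6×22.3) = 1.452×10^-5 K/W
Sum of known resistances R_other = 0.001529 K/W
Total R = ΔT/Q = 42/458 = 0.0917 K/W
R_cellular glass = R_total − R_other = 0.09017 K/W
k = L/(R·A) = 0.08/(0.09017×22.3)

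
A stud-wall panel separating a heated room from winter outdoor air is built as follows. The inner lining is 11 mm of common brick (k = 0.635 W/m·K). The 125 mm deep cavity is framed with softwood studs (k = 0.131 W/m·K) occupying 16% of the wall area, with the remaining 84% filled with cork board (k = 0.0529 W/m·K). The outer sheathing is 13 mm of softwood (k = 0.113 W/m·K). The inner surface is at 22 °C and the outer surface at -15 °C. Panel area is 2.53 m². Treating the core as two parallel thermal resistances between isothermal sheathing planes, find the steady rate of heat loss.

Q ≈ 45.8 W

Sheathing layers in series; stud and cavity paths in parallel between them.
R_inner = 0.011/(0.635×2.53) = 0.006847 K/W
R_stud  = 0.125/(0.131×0.16×2.53) = 2.357 K/W
R_cav   = 0.125/(0.0529×0.84×2.53) = 1.112 K/W
1/R_core = 1/R_stud + 1/R_cav → R_core = 0.7555 K/W
R_outer = 0.013/(0.113×2.53) = 0.04547 K/W
R_total = 0.8078 K/W
Q = ΔT/R_total = 37/0.8078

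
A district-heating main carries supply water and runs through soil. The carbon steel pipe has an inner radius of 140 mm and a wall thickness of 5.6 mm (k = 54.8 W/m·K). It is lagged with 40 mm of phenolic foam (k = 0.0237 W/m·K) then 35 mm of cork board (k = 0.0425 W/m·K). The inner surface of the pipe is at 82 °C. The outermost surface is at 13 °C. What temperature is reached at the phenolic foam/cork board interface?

Radial resistances (cylindrical: R_cond = ln(r_o/r_i)/(2πkL), R_conv = 1/(h·2πrL)):
R_carbon steel pipe wall = ln(145.6/140)/(2π×54.8×1) = 1.139×10^-4 K/W
R_phenolic foam = ln(185.6/145.6)/(2π×0.0237×1) = 1.63 K/W
R_cork board = ln(220.6/185.6)/(2π×0.0425×1) = 0.6469 K/W
R_total = 2.277 K/W
Q = ΔT/R_total = 69/2.277
Q = 30.3 W/m
T_interface = T_inner − Q·ΣR(inner→interface) = 82 − 30.3×1.63

T ≈ 32.6 °C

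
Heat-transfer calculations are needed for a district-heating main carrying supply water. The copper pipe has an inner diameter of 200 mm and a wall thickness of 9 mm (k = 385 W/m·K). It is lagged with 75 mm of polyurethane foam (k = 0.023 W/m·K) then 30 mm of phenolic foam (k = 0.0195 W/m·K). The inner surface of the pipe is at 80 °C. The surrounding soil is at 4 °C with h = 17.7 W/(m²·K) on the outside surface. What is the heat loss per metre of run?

Treating each annulus and film as a series resistance:
R_copper pipe wall = ln(109/100)/(2π×385×1) = 3.562×10^-5 K/W
R_polyurethane foam = ln(184/109)/(2π×0.023×1) = 3.623 K/W
R_phenolic foam = ln(214/184)/(2π×0.0195×1) = 1.233 K/W
R_outer film = 1/(h_o·2πr_oL) = 1/(17.7×2π×0.214×1) = 0.04202 K/W
R_total = 4.898 K/W
Q = ΔT/R_total = 76/4.898

q′ ≈ 15.5 W/m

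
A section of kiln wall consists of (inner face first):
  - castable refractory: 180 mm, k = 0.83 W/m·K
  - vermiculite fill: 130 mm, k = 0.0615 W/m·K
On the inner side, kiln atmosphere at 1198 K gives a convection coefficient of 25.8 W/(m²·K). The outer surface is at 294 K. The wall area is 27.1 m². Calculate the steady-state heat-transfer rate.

Q ≈ 10300 W

Model the wall as resistances in series:
R_inner film = 1/(h_i·A) = 1/(25.8×27.1) = 0.00143 K/W
R_castable refractory = L/(kA) = 0.18/(0.83×27.1) = 0.008002 K/W
R_vermiculite fill = L/(kA) = 0.13/(0.0615×27.1) = 0.078 K/W
R_total = 0.08743 K/W
Q = ΔT / R_total = 904 / 0.08743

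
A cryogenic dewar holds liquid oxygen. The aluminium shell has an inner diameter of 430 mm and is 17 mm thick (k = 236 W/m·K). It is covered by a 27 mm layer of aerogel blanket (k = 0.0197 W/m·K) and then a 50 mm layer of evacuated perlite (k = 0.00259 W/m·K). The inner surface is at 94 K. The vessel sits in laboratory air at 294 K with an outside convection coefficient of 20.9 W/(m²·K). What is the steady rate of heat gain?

Spherical conduction: R = (1/r_in − 1/r_out)/(4πk) per layer; series-sum.
R_aluminium shell = (1/0.215 − 1/0.232)/(4π×236) = 1.149×10^-4 K/W
R_aerogel blanket = (1/0.232 − 1/0.259)/(4π×0.0197) = 1.815 K/W
R_evacuated perlite = (1/0.259 − 1/0.309)/(4π×0.00259) = 19.2 K/W
R_outer film = 1/(h·4πr_o²) = 1/(20.9×4π×0.309²) = 0.03988 K/W
R_total = 21.05 K/W
Q = ΔT/R_total = 200/21.05

Q ≈ 9.5 W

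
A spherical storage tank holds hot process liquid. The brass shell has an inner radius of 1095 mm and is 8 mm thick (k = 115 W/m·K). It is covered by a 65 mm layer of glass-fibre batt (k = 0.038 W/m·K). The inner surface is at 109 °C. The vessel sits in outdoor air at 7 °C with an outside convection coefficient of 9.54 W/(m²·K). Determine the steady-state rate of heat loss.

Q ≈ 913 W

Each spherical layer contributes R = (1/r_i − 1/r_o)/(4πk):
R_brass shell = (1/1.095 − 1/1.103)/(4π×115) = 4.583×10^-6 K/W
R_glass-fibre batt = (1/1.103 − 1/1.168)/(4π×0.038) = 0.1057 K/W
R_outer film = 1/(h·4πr_o²) = 1/(9.54×4π×1.168²) = 0.006114 K/W
R_total = 0.1118 K/W
Q = ΔT/R_total = 102/0.1118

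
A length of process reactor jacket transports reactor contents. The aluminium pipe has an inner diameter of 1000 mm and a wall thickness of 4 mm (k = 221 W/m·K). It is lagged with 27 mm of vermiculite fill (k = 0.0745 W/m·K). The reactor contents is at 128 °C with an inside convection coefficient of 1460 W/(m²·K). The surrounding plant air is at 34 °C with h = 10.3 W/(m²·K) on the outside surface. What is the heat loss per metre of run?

q′ ≈ 668 W/m

Per-layer cylindrical resistances, series-summed:
R_inner film = 1/(h_i·2πr₁L) = 1/(1460×2π×0.5×1) = 2.18×10^-4 K/W
R_aluminium pipe wall = ln(504/500)/(2π×221×1) = 5.738×10^-6 K/W
R_vermiculite fill = ln(531/504)/(2π×0.0745×1) = 0.1115 K/W
R_outer film = 1/(h_o·2πr_oL) = 1/(10.3×2π×0.531×1) = 0.0291 K/W
R_total = 0.1408 K/W
Q = ΔT/R_total = 94/0.1408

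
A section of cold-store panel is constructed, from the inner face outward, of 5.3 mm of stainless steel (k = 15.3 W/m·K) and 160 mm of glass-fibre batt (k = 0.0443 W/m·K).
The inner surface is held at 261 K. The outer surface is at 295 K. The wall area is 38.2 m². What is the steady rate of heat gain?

Using the resistance-network approach (series):
R_stainless steel = L/(kA) = 0.0053/(15.3×38.2) = 9.068×10^-6 K/W
R_glass-fibre batt = L/(kA) = 0.16/(0.0443×38.2) = 0.09455 K/W
R_total = 0.09456 K/W
Q = ΔT / R_total = 34 / 0.09456

Q ≈ 360 W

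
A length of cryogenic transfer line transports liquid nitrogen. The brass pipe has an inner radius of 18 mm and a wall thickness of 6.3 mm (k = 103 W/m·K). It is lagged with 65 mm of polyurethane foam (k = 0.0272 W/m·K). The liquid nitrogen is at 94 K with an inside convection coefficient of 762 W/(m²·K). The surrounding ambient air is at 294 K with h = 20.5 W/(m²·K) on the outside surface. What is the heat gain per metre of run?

q′ ≈ 25.9 W/m

Cylindrical conduction, so R = ln(r₂/r₁)/(2πkL) per layer, in series:
R_inner film = 1/(h_i·2πr₁L) = 1/(762×2π×0.018×1) = 0.0116 K/W
R_brass pipe wall = ln(24.3/18)/(2π×103×1) = 4.637×10^-4 K/W
R_polyurethane foam = ln(89.3/24.3)/(2π×0.0272×1) = 7.616 K/W
R_outer film = 1/(h_o·2πr_oL) = 1/(20.5×2π×0.0893×1) = 0.08694 K/W
R_total = 7.715 K/W
Q = ΔT/R_total = 200/7.715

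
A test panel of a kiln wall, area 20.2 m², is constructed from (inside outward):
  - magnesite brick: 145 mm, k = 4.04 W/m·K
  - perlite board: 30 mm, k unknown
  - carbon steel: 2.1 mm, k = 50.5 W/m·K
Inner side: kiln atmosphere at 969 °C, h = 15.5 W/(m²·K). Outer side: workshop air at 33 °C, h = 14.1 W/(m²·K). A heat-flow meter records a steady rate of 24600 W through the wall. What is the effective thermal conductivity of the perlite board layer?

k ≈ 0.0502 W/(m·K)

Using the resistance-network approach (series):
R_inner film = 1/(h_i·A) = 1/(15.5×20.2) = 0.003194 K/W
R_magnesite brick = L/(kA) = 0.145/(4.04×20.2) = 0.001777 K/W
R_carbon steel = L/(kA) = 0.0021/(50.5×20.2) = 2.059×10^-6 K/W
R_outer film = 1/(h_o·A) = 1/(14.1×20.2) = 0.003511 K/W
Sum of known resistances R_other = 0.008484 K/W
Total R = ΔT/Q = 936/24600 = 0.03805 K/W
R_perlite board = R_total − R_other = 0.02957 K/W
k = L/(R·A) = 0.03/(0.02957×20.2)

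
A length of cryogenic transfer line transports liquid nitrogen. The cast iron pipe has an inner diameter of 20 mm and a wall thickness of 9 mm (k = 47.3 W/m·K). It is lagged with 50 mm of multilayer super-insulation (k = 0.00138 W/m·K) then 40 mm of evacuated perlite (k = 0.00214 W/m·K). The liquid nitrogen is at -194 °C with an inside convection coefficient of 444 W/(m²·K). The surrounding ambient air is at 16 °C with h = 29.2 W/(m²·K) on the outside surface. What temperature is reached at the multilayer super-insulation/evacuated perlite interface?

For a radial system each layer contributes R = ln(r_out/r_in)/(2πkL); films add R = 1/(hA).
R_inner film = 1/(h_i·2πr₁L) = 1/(444×2π×0.01×1) = 0.03585 K/W
R_cast iron pipe wall = ln(19/10)/(2π×47.3×1) = 0.00216 K/W
R_multilayer super-insulation = ln(69/19)/(2π×0.00138×1) = 148.7 K/W
R_evacuated perlite = ln(109/69)/(2π×0.00214×1) = 34.01 K/W
R_outer film = 1/(h_o·2πr_oL) = 1/(29.2×2π×0.109×1) = 0.05 K/W
R_total = 182.8 K/W
Q = ΔT/R_total = 210/182.8
Q = 1.15 W/m
T_interface = T_inner + Q·ΣR(inner→interface) = -194 + 1.15×148.8

T ≈ -23.1 °C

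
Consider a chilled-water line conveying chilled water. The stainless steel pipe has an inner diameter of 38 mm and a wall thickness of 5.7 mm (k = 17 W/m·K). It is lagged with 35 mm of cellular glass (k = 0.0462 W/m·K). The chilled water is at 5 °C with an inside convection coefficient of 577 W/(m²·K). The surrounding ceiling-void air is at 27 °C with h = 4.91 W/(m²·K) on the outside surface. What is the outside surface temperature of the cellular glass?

T ≈ 23.7 °C

Radial resistances (cylindrical: R_cond = ln(r_o/r_i)/(2πkL), R_conv = 1/(h·2πrL)):
R_inner film = 1/(h_i·2πr₁L) = 1/(577×2π×0.019×1) = 0.01452 K/W
R_stainless steel pipe wall = ln(24.7/19)/(2π×17×1) = 0.002456 K/W
R_cellular glass = ln(59.7/24.7)/(2π×0.0462×1) = 3.04 K/W
R_outer film = 1/(h_o·2πr_oL) = 1/(4.91×2π×0.0597×1) = 0.543 K/W
R_total = 3.6 K/W
Q = ΔT/R_total = 22/3.6
Q = 6.11 W/m
T_interface = T_inner + Q·ΣR(inner→interface) = 5 + 6.11×3.057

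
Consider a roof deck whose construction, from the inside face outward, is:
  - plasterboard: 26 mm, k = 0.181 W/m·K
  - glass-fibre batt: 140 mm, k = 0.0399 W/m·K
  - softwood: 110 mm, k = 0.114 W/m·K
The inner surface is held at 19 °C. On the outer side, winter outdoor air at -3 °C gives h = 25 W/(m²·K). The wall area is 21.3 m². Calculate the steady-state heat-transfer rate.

Q ≈ 101 W

Series thermal resistances:
R_plasterboard = L/(kA) = 0.026/(0.181×21.3) = 0.006744 K/W
R_glass-fibre batt = L/(kA) = 0.14/(0.0399×21.3) = 0.1647 K/W
R_softwood = L/(kA) = 0.11/(0.114×21.3) = 0.0453 K/W
R_outer film = 1/(h_o·A) = 1/(25×21.3) = 0.001878 K/W
R_total = 0.2187 K/W
Q = ΔT / R_total = 22 / 0.2187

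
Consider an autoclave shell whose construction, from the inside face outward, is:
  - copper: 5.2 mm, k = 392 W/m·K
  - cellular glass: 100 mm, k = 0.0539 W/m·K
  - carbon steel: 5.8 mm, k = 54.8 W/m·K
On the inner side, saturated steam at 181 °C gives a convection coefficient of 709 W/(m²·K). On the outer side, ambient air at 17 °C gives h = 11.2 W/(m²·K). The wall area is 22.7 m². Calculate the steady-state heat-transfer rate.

Q ≈ 1910 W

Thermal resistances in series:
R_inner film = 1/(h_i·A) = 1/(709×22.7) = 6.213×10^-5 K/W
R_copper = L/(kA) = 0.0052/(392×22.7) = 5.844×10^-7 K/W
R_cellular glass = L/(kA) = 0.1/(0.0539×22.7) = 0.08173 K/W
R_carbon steel = L/(kA) = 0.0058/(54.8×22.7) = 4.663×10^-6 K/W
R_outer film = 1/(h_o·A) = 1/(11.2×22.7) = 0.003933 K/W
R_total = 0.08573 K/W
Q = ΔT / R_total = 164 / 0.08573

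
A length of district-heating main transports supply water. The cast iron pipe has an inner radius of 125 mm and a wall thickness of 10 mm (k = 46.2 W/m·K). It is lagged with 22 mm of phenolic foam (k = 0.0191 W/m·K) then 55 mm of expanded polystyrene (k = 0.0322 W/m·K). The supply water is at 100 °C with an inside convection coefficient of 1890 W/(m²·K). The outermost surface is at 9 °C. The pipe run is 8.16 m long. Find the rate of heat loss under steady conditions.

Q ≈ 271 W

Cylindrical conduction, so R = ln(r₂/r₁)/(2πkL) per layer, in series:
R_inner film = 1/(h_i·2πr₁L) = 1/(1890×2π×0.125×8.16) = 8.256×10^-5 K/W
R_cast iron pipe wall = ln(135/125)/(2π×46.2×8.16) = 3.249×10^-5 K/W
R_phenolic foam = ln(157/135)/(2π×0.0191×8.16) = 0.1542 K/W
R_expanded polystyrene = ln(212/157)/(2π×0.0322×8.16) = 0.1819 K/W
R_total = 0.3362 K/W
Q = ΔT/R_total = 91/0.3362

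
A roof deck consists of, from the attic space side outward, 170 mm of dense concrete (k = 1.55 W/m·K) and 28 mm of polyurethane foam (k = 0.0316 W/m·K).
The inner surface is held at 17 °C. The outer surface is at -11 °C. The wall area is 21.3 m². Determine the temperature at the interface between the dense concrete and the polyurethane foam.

Thermal resistances in series:
R_dense concrete = L/(kA) = 0.17/(1.55×21.3) = 0.005149 K/W
R_polyurethane foam = L/(kA) = 0.028/(0.0316×21.3) = 0.0416 K/W
R_total = 0.04675 K/W;  Q = ΔT/R_total = 28/0.04675 = 598.9 W
T_interface = T_inner − Q·ΣR(inner→interface) = 17 − 599×0.005149

T ≈ 13.9 °C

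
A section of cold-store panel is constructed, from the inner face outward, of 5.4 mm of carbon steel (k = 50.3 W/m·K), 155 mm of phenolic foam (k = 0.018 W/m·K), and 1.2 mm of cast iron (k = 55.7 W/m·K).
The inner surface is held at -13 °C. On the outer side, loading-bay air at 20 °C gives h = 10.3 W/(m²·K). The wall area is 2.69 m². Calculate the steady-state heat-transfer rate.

Treating each layer as a thermal resistance in series:
R_carbon steel = L/(kA) = 0.0054/(50.3×2.69) = 3.991×10^-5 K/W
R_phenolic foam = L/(kA) = 0.155/(0.018×2.69) = 3.201 K/W
R_cast iron = L/(kA) = 0.0012/(55.7×2.69) = 8.009×10^-6 K/W
R_outer film = 1/(h_o·A) = 1/(10.3×2.69) = 0.03609 K/W
R_total = 3.237 K/W
Q = ΔT / R_total = 33 / 3.237

Q ≈ 10.2 W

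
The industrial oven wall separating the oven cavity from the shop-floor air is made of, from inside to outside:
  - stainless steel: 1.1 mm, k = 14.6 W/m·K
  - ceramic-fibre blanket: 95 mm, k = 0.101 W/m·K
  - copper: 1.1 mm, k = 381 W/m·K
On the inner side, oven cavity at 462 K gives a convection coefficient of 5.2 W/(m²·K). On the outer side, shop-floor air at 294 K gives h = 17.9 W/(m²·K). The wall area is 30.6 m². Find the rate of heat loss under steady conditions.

Q ≈ 4320 W

Thermal resistances in series:
R_inner film = 1/(h_i·A) = 1/(5.2×30.6) = 0.006285 K/W
R_stainless steel = L/(kA) = 0.0011/(14.6×30.6) = 2.462×10^-6 K/W
R_ceramic-fibre blanket = L/(kA) = 0.095/(0.101×30.6) = 0.03074 K/W
R_copper = L/(kA) = 0.0011/(381×30.6) = 9.435×10^-8 K/W
R_outer film = 1/(h_o·A) = 1/(17.9×30.6) = 0.001826 K/W
R_total = 0.03885 K/W
Q = ΔT / R_total = 168 / 0.03885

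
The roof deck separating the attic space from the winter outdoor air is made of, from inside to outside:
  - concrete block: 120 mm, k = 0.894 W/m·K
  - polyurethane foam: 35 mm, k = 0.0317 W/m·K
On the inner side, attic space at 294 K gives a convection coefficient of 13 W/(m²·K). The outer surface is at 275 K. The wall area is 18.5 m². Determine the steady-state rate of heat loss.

Q ≈ 267 W

Treating each layer as a thermal resistance in series:
R_inner film = 1/(h_i·A) = 1/(13×18.5) = 0.004158 K/W
R_concrete block = L/(kA) = 0.12/(0.894×18.5) = 0.007256 K/W
R_polyurethane foam = L/(kA) = 0.035/(0.0317×18.5) = 0.05968 K/W
R_total = 0.07109 K/W
Q = ΔT / R_total = 19 / 0.07109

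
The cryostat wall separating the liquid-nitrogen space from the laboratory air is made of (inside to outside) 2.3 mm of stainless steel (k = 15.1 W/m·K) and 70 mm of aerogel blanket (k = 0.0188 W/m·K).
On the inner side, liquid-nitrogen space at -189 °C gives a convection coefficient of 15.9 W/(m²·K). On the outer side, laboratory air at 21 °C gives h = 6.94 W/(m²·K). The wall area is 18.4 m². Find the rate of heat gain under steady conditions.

Thermal resistances in series:
R_inner film = 1/(h_i·A) = 1/(15.9×18.4) = 0.003418 K/W
R_stainless steel = L/(kA) = 0.0023/(15.1×18.4) = 8.278×10^-6 K/W
R_aerogel blanket = L/(kA) = 0.07/(0.0188×18.4) = 0.2024 K/W
R_outer film = 1/(h_o·A) = 1/(6.94×18.4) = 0.007831 K/W
R_total = 0.2136 K/W
Q = ΔT / R_total = 210 / 0.2136

Q ≈ 983 W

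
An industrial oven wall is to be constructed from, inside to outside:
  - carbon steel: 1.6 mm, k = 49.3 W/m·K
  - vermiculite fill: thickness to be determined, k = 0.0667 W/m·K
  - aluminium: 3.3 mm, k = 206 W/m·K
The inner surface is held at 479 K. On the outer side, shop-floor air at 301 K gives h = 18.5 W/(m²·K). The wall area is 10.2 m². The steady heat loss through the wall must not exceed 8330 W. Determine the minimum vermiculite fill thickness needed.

Using the resistance-network approach (series):
R_carbon steel = L/(kA) = 0.0016/(49.3×10.2) = 3.182×10^-6 K/W
R_aluminium = L/(kA) = 0.0033/(206×10.2) = 1.571×10^-6 K/W
R_outer film = 1/(h_o·A) = 1/(18.5×10.2) = 0.005299 K/W
Sum of the known resistances R_other = 0.005304 K/W
Required total resistance R_tot = ΔT/Q_allow = 178/8330 = 0.02137 K/W
R_vermiculite fill = R_tot − R_other = 0.01606 K/W
L = R·k·A = 0.01606×0.0667×10.2

L ≈ 10.9 mm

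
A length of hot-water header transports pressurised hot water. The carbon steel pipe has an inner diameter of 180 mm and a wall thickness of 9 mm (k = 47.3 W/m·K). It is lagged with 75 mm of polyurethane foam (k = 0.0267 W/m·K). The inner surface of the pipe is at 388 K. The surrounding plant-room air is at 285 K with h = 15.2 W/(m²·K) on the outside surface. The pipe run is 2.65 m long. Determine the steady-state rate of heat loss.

Radial resistances (cylindrical: R_cond = ln(r_o/r_i)/(2πkL), R_conv = 1/(h·2πrL)):
R_carbon steel pipe wall = ln(99/90)/(2π×47.3×2.65) = 1.21×10^-4 K/W
R_polyurethane foam = ln(174/99)/(2π×0.0267×2.65) = 1.269 K/W
R_outer film = 1/(h_o·2πr_oL) = 1/(15.2×2π×0.174×2.65) = 0.02271 K/W
R_total = 1.291 K/W
Q = ΔT/R_total = 103/1.291

Q ≈ 79.8 W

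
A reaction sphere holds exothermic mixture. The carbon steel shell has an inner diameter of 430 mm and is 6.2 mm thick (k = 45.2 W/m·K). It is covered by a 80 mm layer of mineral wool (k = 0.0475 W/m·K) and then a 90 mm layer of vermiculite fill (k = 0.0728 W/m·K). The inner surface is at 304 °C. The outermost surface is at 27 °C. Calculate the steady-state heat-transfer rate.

Q ≈ 97.3 W

Radial (spherical) resistances in series:
R_carbon steel shell = (1/0.215 − 1/0.2212)/(4π×45.2) = 2.295×10^-4 K/W
R_mineral wool = (1/0.2212 − 1/0.3012)/(4π×0.0475) = 2.012 K/W
R_vermiculite fill = (1/0.3012 − 1/0.3912)/(4π×0.0728) = 0.8349 K/W
R_total = 2.847 K/W
Q = ΔT/R_total = 277/2.847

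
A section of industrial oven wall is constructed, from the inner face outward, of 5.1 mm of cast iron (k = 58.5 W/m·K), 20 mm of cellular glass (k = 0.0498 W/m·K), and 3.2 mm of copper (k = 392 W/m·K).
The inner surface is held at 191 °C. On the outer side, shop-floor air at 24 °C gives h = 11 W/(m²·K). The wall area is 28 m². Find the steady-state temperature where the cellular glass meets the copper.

T ≈ 54.8 °C

Thermal resistances in series:
R_cast iron = L/(kA) = 0.0051/(58.5×28) = 3.114×10^-6 K/W
R_cellular glass = L/(kA) = 0.02/(0.0498×28) = 0.01434 K/W
R_copper = L/(kA) = 0.0032/(392×28) = 2.915×10^-7 K/W
R_outer film = 1/(h_o·A) = 1/(11×28) = 0.003247 K/W
R_total = 0.01759 K/W;  Q = ΔT/R_total = 167/0.01759 = 9492 W
T_interface = T_inner − Q·ΣR(inner→interface) = 191 − 9490×0.01435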